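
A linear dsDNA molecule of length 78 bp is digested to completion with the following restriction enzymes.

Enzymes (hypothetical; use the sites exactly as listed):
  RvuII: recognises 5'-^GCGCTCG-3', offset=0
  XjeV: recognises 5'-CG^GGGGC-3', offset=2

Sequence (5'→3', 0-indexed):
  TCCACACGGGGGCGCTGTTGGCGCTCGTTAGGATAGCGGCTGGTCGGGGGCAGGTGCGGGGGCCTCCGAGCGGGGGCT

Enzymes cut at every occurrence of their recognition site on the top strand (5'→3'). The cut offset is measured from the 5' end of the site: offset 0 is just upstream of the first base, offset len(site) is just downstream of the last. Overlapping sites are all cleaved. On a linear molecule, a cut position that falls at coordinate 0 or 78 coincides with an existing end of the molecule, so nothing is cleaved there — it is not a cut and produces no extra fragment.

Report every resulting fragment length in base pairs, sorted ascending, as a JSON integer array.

[6,8,12,12,14,26]

Scan for sites:
  RvuII GCGCTCG/0: at [20] ⇒ [20]
  XjeV CGGGGGC/2: at [6, 44, 56, 70] ⇒ [8, 46, 58, 72]

Pooled cuts: [8, 20, 46, 58, 72]

Fragments:
  [0,8): 8 bp
  [8,20): 12 bp
  [20,46): 26 bp
  [46,58): 12 bp
  [58,72): 14 bp
  [72,78): 6 bp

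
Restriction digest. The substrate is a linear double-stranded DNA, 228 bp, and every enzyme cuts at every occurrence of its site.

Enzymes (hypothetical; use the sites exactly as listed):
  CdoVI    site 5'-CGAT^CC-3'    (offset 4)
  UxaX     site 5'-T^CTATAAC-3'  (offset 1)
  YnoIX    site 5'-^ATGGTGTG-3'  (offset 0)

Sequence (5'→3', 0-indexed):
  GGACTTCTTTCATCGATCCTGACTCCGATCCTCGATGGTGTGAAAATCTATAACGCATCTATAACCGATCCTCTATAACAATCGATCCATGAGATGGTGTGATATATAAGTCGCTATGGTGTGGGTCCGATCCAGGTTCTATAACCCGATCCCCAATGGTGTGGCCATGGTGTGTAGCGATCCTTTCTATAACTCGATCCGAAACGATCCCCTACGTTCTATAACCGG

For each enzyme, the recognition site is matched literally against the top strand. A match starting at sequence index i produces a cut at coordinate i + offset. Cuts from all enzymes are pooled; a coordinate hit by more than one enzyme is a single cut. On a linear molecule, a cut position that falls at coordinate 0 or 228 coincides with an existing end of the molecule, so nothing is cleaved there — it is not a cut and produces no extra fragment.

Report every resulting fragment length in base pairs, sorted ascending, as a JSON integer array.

Scan for sites:
  CdoVI (CGATCC, off=4): starts [13, 25, 65, 82, 127, 146, 177, 194, 204] → cuts [17, 29, 69, 86, 131, 150, 181, 198, 208]
  UxaX (TCTATAAC, off=1): starts [46, 57, 71, 137, 185, 217] → cuts [47, 58, 72, 138, 186, 218]
  YnoIX (ATGGTGTG, off=0): starts [34, 93, 115, 155, 166] → cuts [34, 93, 115, 155, 166]

Pooled cuts: [17, 29, 34, 47, 58, 69, 72, 86, 93, 115, 131, 138, 150, 155, 166, 181, 186, 198, 208, 218]

Fragment lengths:
  [0,17): 17 bp
  [17,29): 12 bp
  [29,34): 5 bp
  [34,47): 13 bp
  [47,58): 11 bp
  [58,69): 11 bp
  [69,72): 3 bp
  [72,86): 14 bp
  [86,93): 7 bp
  [93,115): 22 bp
  [115,131): 16 bp
  [131,138): 7 bp
  [138,150): 12 bp
  [150,155): 5 bp
  [155,166): 11 bp
  [166,181): 15 bp
  [181,186): 5 bp
  [186,198): 12 bp
  [198,208): 10 bp
  [208,218): 10 bp
  [218,228): 10 bp

[3,5,5,5,7,7,10,10,10,11,11,11,12,12,12,13,14,15,16,17,22]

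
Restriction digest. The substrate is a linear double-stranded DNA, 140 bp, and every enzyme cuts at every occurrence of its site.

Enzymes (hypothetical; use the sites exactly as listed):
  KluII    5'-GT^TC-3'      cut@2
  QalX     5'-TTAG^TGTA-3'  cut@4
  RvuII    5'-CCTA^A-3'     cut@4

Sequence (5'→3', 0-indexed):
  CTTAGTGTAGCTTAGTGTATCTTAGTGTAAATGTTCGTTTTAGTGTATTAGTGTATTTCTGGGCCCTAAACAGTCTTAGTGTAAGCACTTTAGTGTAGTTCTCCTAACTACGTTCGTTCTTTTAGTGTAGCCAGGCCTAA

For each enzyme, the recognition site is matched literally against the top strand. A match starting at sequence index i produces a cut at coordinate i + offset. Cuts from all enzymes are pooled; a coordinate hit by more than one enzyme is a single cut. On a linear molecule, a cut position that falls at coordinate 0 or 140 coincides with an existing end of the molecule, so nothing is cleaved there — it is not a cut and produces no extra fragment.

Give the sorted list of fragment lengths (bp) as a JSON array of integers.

[1,4,5,6,7,7,8,8,9,9,10,10,11,14,14,17]

Per-enzyme occurrences:
  KluII (GTTC, off=2): starts [32, 97, 111, 115] → cuts [34, 99, 113, 117]
  QalX (TTAGTGTA, off=4): starts [1, 11, 21, 39, 47, 75, 89, 121] → cuts [5, 15, 25, 43, 51, 79, 93, 125]
  RvuII (CCTAA, off=4): starts [64, 102, 135] → cuts [68, 106, 139]

Pooled cuts: [5, 15, 25, 34, 43, 51, 68, 79, 93, 99, 106, 113, 117, 125, 139]

Fragment lengths:
  [0,5): 5 bp
  [5,15): 10 bp
  [15,25): 10 bp
  [25,34): 9 bp
  [34,43): 9 bp
  [43,51): 8 bp
  [51,68): 17 bp
  [68,79): 11 bp
  [79,93): 14 bp
  [93,99): 6 bp
  [99,106): 7 bp
  [106,113): 7 bp
  [113,117): 4 bp
  [117,125): 8 bp
  [125,139): 14 bp
  [139,140): 1 bp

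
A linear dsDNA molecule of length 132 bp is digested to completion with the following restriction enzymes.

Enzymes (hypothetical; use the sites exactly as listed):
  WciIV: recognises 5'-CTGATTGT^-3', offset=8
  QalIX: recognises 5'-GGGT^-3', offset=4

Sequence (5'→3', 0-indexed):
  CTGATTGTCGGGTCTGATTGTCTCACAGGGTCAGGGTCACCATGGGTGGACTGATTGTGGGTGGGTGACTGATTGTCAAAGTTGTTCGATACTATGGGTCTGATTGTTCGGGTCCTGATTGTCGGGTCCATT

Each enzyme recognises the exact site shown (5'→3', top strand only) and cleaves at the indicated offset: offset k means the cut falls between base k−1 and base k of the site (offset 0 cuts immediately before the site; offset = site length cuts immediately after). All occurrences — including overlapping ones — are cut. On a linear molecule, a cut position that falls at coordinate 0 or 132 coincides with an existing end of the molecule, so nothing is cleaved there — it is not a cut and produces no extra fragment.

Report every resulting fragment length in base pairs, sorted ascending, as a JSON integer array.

[4,4,5,5,5,6,6,8,8,8,9,10,10,10,11,23]

Scan for sites:
  WciIV (CTGATTGT, off=8): starts [0, 13, 50, 68, 99, 114] → cuts [8, 21, 58, 76, 107, 122]
  QalIX (GGGT, off=4): starts [9, 27, 33, 43, 58, 62, 95, 109, 123] → cuts [13, 31, 37, 47, 62, 66, 99, 113, 127]

Pooled cuts: [8, 13, 21, 31, 37, 47, 58, 62, 66, 76, 99, 107, 113, 122, 127]

Fragments:
  [0,8): 8 bp
  [8,13): 5 bp
  [13,21): 8 bp
  [21,31): 10 bp
  [31,37): 6 bp
  [37,47): 10 bp
  [47,58): 11 bp
  [58,62): 4 bp
  [62,66): 4 bp
  [66,76): 10 bp
  [76,99): 23 bp
  [99,107): 8 bp
  [107,113): 6 bp
  [113,122): 9 bp
  [122,127): 5 bp
  [127,132): 5 bp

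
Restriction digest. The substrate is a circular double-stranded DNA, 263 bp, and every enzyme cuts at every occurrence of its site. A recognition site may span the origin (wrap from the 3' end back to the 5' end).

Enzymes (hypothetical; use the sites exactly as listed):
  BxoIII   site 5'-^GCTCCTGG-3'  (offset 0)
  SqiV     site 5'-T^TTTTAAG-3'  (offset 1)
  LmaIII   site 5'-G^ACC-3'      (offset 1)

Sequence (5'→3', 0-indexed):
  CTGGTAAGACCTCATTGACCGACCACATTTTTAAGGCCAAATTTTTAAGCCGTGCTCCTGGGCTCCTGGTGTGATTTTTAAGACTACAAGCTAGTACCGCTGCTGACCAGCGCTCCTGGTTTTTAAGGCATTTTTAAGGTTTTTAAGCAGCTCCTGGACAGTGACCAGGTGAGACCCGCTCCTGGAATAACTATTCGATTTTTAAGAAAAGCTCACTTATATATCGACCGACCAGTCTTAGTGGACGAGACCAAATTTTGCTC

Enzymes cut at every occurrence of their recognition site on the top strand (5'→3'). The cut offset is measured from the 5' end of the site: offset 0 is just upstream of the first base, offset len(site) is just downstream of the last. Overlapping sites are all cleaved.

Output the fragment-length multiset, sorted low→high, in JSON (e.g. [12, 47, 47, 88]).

Site scan:
  BxoIII GCTCCTGG/0: at [53, 61, 111, 149, 177, 259] ⇒ [53, 61, 111, 149, 177, 259]
  SqiV TTTTTAAG/1: at [27, 41, 74, 119, 130, 139, 198] ⇒ [28, 42, 75, 120, 131, 140, 199]
  LmaIII GACC/1: at [7, 16, 20, 104, 162, 172, 225, 229, 248] ⇒ [8, 17, 21, 105, 163, 173, 226, 230, 249]

Pooled cuts: [8, 17, 21, 28, 42, 53, 61, 75, 105, 111, 120, 131, 140, 149, 163, 173, 177, 199, 226, 230, 249, 259]

Fragments:
  8→17: 9 bp
  17→21: 4 bp
  21→28: 7 bp
  28→42: 14 bp
  42→53: 11 bp
  53→61: 8 bp
  61→75: 14 bp
  75→105: 30 bp
  105→111: 6 bp
  111→120: 9 bp
  120→131: 11 bp
  131→140: 9 bp
  140→149: 9 bp
  149→163: 14 bp
  163→173: 10 bp
  173→177: 4 bp
  177→199: 22 bp
  199→226: 27 bp
  226→230: 4 bp
  230→249: 19 bp
  249→259: 10 bp
  259→8 (wrap): 263-259+8 = 12 bp

[4,4,4,6,7,8,9,9,9,9,10,10,11,11,12,14,14,14,19,22,27,30]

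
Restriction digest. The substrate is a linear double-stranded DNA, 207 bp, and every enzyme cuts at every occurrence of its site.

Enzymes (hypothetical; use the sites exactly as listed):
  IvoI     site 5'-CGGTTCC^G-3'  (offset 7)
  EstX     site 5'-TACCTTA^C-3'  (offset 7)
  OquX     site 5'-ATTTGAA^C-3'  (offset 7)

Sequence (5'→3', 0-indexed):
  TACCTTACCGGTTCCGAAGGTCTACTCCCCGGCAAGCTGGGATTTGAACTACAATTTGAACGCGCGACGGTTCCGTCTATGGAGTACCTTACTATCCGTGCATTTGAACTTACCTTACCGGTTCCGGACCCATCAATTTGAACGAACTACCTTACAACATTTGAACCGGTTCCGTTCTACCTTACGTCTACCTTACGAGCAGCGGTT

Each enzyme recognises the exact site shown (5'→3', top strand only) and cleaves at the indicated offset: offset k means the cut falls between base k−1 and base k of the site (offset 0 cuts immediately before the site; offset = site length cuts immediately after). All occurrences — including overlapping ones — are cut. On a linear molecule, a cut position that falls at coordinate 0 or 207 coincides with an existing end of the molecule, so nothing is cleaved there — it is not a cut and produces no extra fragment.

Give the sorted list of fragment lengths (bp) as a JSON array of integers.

[7,8,8,8,9,11,11,11,12,12,12,14,17,17,17,33]

Scan for sites:
  IvoI CGGTTCCG/7: at [8, 67, 118, 166] ⇒ [15, 74, 125, 173]
  EstX TACCTTAC/7: at [0, 84, 110, 147, 177, 188] ⇒ [7, 91, 117, 154, 184, 195]
  OquX ATTTGAAC/7: at [41, 53, 101, 135, 158] ⇒ [48, 60, 108, 142, 165]

Pooled cuts: [7, 15, 48, 60, 74, 91, 108, 117, 125, 142, 154, 165, 173, 184, 195]

Fragments:
  [0,7): 7 bp
  [7,15): 8 bp
  [15,48): 33 bp
  [48,60): 12 bp
  [60,74): 14 bp
  [74,91): 17 bp
  [91,108): 17 bp
  [108,117): 9 bp
  [117,125): 8 bp
  [125,142): 17 bp
  [142,154): 12 bp
  [154,165): 11 bp
  [165,173): 8 bp
  [173,184): 11 bp
  [184,195): 11 bp
  [195,207): 12 bp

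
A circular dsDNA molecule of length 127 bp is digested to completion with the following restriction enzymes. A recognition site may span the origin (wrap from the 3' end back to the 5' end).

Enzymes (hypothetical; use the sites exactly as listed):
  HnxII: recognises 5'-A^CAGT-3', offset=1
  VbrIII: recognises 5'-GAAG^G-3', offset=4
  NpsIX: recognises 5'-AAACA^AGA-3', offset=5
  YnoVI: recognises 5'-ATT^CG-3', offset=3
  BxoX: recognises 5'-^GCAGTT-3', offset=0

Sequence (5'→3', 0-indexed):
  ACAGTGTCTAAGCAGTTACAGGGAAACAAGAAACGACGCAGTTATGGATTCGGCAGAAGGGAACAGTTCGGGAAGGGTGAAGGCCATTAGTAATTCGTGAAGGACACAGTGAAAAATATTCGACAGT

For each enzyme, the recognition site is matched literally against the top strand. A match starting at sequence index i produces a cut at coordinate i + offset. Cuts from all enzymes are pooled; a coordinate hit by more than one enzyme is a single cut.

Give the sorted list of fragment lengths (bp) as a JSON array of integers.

[3,4,4,5,7,7,9,9,10,12,13,13,14,17]

Site scan:
  HnxII ACAGT/1: at [0, 62, 105, 122] ⇒ [1, 63, 106, 123]
  VbrIII GAAGG/4: at [55, 71, 78, 98] ⇒ [59, 75, 82, 102]
  NpsIX AAACAAGA/5: at [23] ⇒ [28]
  YnoVI ATTCG/3: at [47, 92, 117] ⇒ [50, 95, 120]
  BxoX GCAGTT/0: at [11, 37] ⇒ [11, 37]

All cut coordinates (distinct, sorted): [1, 11, 28, 37, 50, 59, 63, 75, 82, 95, 102, 106, 120, 123]

Fragments:
  1→11: 10 bp
  11→28: 17 bp
  28→37: 9 bp
  37→50: 13 bp
  50→59: 9 bp
  59→63: 4 bp
  63→75: 12 bp
  75→82: 7 bp
  82→95: 13 bp
  95→102: 7 bp
  102→106: 4 bp
  106→120: 14 bp
  120→123: 3 bp
  123→1 (wrap): 127-123+1 = 5 bp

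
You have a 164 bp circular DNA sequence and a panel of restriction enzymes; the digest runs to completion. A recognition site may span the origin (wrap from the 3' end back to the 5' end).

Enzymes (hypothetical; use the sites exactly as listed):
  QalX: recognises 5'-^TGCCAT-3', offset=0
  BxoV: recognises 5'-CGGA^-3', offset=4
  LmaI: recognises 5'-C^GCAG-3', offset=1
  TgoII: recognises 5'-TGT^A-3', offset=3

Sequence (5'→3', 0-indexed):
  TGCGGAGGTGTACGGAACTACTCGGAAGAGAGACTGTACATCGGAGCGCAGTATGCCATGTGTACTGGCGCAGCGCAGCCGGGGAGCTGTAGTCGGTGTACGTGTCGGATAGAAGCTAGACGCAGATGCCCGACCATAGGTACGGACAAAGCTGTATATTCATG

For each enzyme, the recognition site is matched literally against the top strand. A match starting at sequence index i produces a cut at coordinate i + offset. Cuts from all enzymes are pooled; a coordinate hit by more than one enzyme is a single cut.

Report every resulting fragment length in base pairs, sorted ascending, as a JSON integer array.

Site scan:
  QalX (TGCCAT, off=0): starts [53] → cuts [53]
  BxoV (CGGA, off=4): starts [2, 12, 22, 41, 105, 142] → cuts [6, 16, 26, 45, 109, 146]
  LmaI (CGCAG, off=1): starts [46, 68, 73, 120] → cuts [47, 69, 74, 121]
  TgoII (TGTA, off=3): starts [8, 34, 60, 87, 96, 152] → cuts [11, 37, 63, 90, 99, 155]

All cut coordinates (distinct, sorted): [6, 11, 16, 26, 37, 45, 47, 53, 63, 69, 74, 90, 99, 109, 121, 146, 155]

Fragment lengths:
  6→11: 5 bp
  11→16: 5 bp
  16→26: 10 bp
  26→37: 11 bp
  37→45: 8 bp
  45→47: 2 bp
  47→53: 6 bp
  53→63: 10 bp
  63→69: 6 bp
  69→74: 5 bp
  74→90: 16 bp
  90→99: 9 bp
  99→109: 10 bp
  109→121: 12 bp
  121→146: 25 bp
  146→155: 9 bp
  155→6 (wrap): 164-155+6 = 15 bp

[2,5,5,5,6,6,8,9,9,10,10,10,11,12,15,16,25]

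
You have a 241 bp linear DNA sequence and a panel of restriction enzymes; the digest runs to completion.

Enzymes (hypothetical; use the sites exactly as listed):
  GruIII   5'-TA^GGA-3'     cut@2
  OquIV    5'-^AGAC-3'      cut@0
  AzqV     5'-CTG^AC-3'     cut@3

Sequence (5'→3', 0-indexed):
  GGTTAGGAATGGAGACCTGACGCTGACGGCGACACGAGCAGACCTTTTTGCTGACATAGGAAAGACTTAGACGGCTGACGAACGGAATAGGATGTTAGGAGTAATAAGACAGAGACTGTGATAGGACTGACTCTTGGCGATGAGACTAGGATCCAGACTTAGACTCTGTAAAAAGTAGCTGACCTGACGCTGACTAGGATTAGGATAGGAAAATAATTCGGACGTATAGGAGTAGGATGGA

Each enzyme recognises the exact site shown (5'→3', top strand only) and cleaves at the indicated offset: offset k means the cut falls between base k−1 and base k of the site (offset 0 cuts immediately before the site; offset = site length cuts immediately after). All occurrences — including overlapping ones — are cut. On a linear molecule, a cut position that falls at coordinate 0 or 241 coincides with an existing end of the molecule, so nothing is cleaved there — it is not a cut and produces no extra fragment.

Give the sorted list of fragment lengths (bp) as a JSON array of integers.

[4,4,5,5,5,5,6,6,6,6,6,6,6,6,6,6,7,7,7,8,9,9,11,12,13,14,14,21,21]

Scan for sites:
  GruIII (TAGGA, off=2): starts [3, 56, 87, 95, 121, 146, 194, 200, 205, 226, 232] → cuts [5, 58, 89, 97, 123, 148, 196, 202, 207, 228, 234]
  OquIV (AGAC, off=0): starts [12, 39, 62, 68, 106, 112, 142, 154, 160] → cuts [12, 39, 62, 68, 106, 112, 142, 154, 160]
  AzqV (CTGAC, off=3): starts [16, 22, 50, 74, 126, 178, 183, 189] → cuts [19, 25, 53, 77, 129, 181, 186, 192]

All cut coordinates (distinct, sorted): [5, 12, 19, 25, 39, 53, 58, 62, 68, 77, 89, 97, 106, 112, 123, 129, 142, 148, 154, 160, 181, 186, 192, 196, 202, 207, 228, 234]

Fragment lengths:
  [0,5): 5 bp
  [5,12): 7 bp
  [12,19): 7 bp
  [19,25): 6 bp
  [25,39): 14 bp
  [39,53): 14 bp
  [53,58): 5 bp
  [58,62): 4 bp
  [62,68): 6 bp
  [68,77): 9 bp
  [77,89): 12 bp
  [89,97): 8 bp
  [97,106): 9 bp
  [106,112): 6 bp
  [112,123): 11 bp
  [123,129): 6 bp
  [129,142): 13 bp
  [142,148): 6 bp
  [148,154): 6 bp
  [154,160): 6 bp
  [160,181): 21 bp
  [181,186): 5 bp
  [186,192): 6 bp
  [192,196): 4 bp
  [196,202): 6 bp
  [202,207): 5 bp
  [207,228): 21 bp
  [228,234): 6 bp
  [234,241): 7 bp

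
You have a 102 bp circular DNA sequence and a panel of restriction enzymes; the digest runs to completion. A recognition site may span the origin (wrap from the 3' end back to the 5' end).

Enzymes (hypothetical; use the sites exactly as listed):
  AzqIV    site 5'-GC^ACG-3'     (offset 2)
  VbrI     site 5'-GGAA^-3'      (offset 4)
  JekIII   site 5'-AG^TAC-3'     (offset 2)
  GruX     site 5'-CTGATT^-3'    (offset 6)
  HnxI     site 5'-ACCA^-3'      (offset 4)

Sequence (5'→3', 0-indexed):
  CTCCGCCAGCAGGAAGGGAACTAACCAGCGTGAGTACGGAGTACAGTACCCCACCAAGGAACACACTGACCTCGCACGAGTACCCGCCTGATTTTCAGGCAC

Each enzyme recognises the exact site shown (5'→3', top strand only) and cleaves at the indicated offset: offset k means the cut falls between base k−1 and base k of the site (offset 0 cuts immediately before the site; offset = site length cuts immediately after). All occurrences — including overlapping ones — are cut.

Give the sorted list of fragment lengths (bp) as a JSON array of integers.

[5,5,5,5,7,7,7,10,13,14,24]

Scan for sites:
  AzqIV (GCACG, off=2): starts [73] → cuts [75]
  VbrI (GGAA, off=4): starts [11, 16, 57] → cuts [15, 20, 61]
  JekIII (AGTAC, off=2): starts [32, 39, 44, 78] → cuts [34, 41, 46, 80]
  GruX (CTGATT, off=6): starts [87] → cuts [93]
  HnxI (ACCA, off=4): starts [23, 52] → cuts [27, 56]

Pooled cuts: [15, 20, 27, 34, 41, 46, 56, 61, 75, 80, 93]

Fragments:
  15→20: 5 bp
  20→27: 7 bp
  27→34: 7 bp
  34→41: 7 bp
  41→46: 5 bp
  46→56: 10 bp
  56→61: 5 bp
  61→75: 14 bp
  75→80: 5 bp
  80→93: 13 bp
  93→15 (wrap): 102-93+15 = 24 bp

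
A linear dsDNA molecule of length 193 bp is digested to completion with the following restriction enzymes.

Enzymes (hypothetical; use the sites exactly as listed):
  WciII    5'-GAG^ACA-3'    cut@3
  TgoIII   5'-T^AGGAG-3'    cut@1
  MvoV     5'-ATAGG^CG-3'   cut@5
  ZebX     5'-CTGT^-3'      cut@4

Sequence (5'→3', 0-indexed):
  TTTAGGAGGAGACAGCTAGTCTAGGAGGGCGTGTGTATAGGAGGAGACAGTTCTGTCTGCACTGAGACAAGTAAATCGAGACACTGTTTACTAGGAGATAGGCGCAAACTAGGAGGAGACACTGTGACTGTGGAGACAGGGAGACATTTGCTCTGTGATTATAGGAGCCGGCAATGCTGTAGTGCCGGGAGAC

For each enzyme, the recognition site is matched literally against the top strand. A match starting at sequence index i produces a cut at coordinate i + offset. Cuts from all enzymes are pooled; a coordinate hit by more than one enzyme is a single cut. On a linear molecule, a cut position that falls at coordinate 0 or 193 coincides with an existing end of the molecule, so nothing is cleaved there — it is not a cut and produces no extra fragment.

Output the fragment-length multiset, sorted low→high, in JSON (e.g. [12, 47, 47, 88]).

[3,4,5,6,6,7,7,8,8,8,8,8,10,10,10,11,13,13,14,16,18]

Scan for sites:
  WciII GAGACA/3: at [8, 43, 63, 77, 115, 132, 140] ⇒ [11, 46, 66, 80, 118, 135, 143]
  TgoIII TAGGAG/1: at [2, 21, 37, 91, 109, 161] ⇒ [3, 22, 38, 92, 110, 162]
  MvoV ATAGGCG/5: at [97] ⇒ [102]
  ZebX CTGT/4: at [52, 83, 121, 127, 152, 176] ⇒ [56, 87, 125, 131, 156, 180]

Pooled cuts: [3, 11, 22, 38, 46, 56, 66, 80, 87, 92, 102, 110, 118, 125, 131, 135, 143, 156, 162, 180]

Fragment lengths:
  [0,3): 3 bp
  [3,11): 8 bp
  [11,22): 11 bp
  [22,38): 16 bp
  [38,46): 8 bp
  [46,56): 10 bp
  [56,66): 10 bp
  [66,80): 14 bp
  [80,87): 7 bp
  [87,92): 5 bp
  [92,102): 10 bp
  [102,110): 8 bp
  [110,118): 8 bp
  [118,125): 7 bp
  [125,131): 6 bp
  [131,135): 4 bp
  [135,143): 8 bp
  [143,156): 13 bp
  [156,162): 6 bp
  [162,180): 18 bp
  [180,193): 13 bp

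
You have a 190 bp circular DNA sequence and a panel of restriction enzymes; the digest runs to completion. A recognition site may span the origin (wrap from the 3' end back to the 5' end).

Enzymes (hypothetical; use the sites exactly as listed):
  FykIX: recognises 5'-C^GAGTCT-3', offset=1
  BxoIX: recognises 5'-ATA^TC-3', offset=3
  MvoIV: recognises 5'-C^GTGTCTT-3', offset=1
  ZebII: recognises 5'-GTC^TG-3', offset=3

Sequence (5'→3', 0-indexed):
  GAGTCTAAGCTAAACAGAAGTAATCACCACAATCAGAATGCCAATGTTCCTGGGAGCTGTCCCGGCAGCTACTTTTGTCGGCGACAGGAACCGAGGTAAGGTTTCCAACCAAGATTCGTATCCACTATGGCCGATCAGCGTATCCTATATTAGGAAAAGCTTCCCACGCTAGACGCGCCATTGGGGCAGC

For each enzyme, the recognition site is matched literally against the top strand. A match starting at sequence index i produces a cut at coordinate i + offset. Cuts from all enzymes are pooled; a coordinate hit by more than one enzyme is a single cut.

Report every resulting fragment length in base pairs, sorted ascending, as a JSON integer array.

[190]

Site scan:
  FykIX CGAGTCT/1: at [189] ⇒ [0]
  BxoIX (ATATC, off=3): no sites
  MvoIV (CGTGTCTT, off=1): no sites
  ZebII (GTCTG, off=3): no sites

Pooled cuts: [0]

Fragments:
  0→0 (wrap): 190-0+0 = 190 bp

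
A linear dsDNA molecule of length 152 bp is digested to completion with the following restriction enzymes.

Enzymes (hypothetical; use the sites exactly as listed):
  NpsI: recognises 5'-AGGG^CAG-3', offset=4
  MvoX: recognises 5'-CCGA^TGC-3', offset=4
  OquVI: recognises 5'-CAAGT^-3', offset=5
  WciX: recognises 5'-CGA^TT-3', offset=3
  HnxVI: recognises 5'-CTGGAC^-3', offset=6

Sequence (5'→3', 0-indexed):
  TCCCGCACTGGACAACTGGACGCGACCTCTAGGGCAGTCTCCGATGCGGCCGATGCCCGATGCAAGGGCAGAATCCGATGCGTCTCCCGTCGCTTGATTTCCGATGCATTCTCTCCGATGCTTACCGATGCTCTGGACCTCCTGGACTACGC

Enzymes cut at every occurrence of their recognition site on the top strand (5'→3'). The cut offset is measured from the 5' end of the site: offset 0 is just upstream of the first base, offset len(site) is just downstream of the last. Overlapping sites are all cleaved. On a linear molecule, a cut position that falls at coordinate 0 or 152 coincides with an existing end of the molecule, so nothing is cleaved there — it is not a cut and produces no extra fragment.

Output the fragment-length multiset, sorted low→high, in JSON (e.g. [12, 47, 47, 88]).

Site scan:
  NpsI (AGGGCAG, off=4): starts [30, 64] → cuts [34, 68]
  MvoX (CCGATGC, off=4): starts [40, 49, 56, 74, 100, 114, 124] → cuts [44, 53, 60, 78, 104, 118, 128]
  OquVI (CAAGT, off=5): no sites
  WciX (CGATT, off=3): no sites
  HnxVI (CTGGAC, off=6): starts [7, 15, 132, 141] → cuts [13, 21, 138, 147]

Pooled cuts: [13, 21, 34, 44, 53, 60, 68, 78, 104, 118, 128, 138, 147]

Fragment lengths:
  [0,13): 13 bp
  [13,21): 8 bp
  [21,34): 13 bp
  [34,44): 10 bp
  [44,53): 9 bp
  [53,60): 7 bp
  [60,68): 8 bp
  [68,78): 10 bp
  [78,104): 26 bp
  [104,118): 14 bp
  [118,128): 10 bp
  [128,138): 10 bp
  [138,147): 9 bp
  [147,152): 5 bp

[5,7,8,8,9,9,10,10,10,10,13,13,14,26]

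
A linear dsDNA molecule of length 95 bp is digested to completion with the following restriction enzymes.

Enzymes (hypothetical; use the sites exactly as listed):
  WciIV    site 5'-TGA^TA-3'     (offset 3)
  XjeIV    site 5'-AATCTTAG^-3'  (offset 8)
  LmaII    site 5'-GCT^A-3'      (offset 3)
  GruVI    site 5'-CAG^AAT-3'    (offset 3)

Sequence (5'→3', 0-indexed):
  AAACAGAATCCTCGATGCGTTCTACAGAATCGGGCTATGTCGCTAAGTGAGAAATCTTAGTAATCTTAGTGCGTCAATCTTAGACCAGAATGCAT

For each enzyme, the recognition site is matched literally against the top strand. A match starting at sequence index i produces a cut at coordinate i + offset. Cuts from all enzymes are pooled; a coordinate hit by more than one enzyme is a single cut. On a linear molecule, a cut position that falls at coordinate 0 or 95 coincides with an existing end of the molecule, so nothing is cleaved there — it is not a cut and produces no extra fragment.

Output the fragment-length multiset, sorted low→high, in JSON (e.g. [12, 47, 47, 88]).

Per-enzyme occurrences:
  WciIV (TGATA, off=3): no sites
  XjeIV (AATCTTAG, off=8): starts [52, 61, 75] → cuts [60, 69, 83]
  LmaII (GCTA, off=3): starts [33, 41] → cuts [36, 44]
  GruVI (CAGAAT, off=3): starts [3, 24, 85] → cuts [6, 27, 88]

All cut coordinates (distinct, sorted): [6, 27, 36, 44, 60, 69, 83, 88]

Fragment lengths:
  [0,6): 6 bp
  [6,27): 21 bp
  [27,36): 9 bp
  [36,44): 8 bp
  [44,60): 16 bp
  [60,69): 9 bp
  [69,83): 14 bp
  [83,88): 5 bp
  [88,95): 7 bp

[5,6,7,8,9,9,14,16,21]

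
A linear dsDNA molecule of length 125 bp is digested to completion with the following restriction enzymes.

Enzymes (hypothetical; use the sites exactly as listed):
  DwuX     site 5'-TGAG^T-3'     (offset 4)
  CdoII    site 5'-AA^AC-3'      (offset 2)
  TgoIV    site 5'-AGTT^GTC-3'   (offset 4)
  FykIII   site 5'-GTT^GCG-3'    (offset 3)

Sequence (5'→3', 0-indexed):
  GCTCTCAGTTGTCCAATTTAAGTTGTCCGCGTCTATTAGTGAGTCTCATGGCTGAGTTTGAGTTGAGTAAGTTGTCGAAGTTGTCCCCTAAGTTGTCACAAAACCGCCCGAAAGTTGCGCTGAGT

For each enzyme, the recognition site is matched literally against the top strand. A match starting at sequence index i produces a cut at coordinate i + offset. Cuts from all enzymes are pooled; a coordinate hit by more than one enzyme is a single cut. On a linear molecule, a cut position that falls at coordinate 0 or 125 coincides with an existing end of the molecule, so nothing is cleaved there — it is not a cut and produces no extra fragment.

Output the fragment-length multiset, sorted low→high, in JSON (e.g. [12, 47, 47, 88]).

[1,5,6,6,8,8,9,10,12,13,14,14,19]

Per-enzyme occurrences:
  DwuX TGAGT/4: at [39, 52, 58, 63, 120] ⇒ [43, 56, 62, 67, 124]
  CdoII AAAC/2: at [100] ⇒ [102]
  TgoIV AGTTGTC/4: at [6, 20, 69, 78, 90] ⇒ [10, 24, 73, 82, 94]
  FykIII GTTGCG/3: at [113] ⇒ [116]

Pooled cuts: [10, 24, 43, 56, 62, 67, 73, 82, 94, 102, 116, 124]

Fragments:
  [0,10): 10 bp
  [10,24): 14 bp
  [24,43): 19 bp
  [43,56): 13 bp
  [56,62): 6 bp
  [62,67): 5 bp
  [67,73): 6 bp
  [73,82): 9 bp
  [82,94): 12 bp
  [94,102): 8 bp
  [102,116): 14 bp
  [116,124): 8 bp
  [124,125): 1 bp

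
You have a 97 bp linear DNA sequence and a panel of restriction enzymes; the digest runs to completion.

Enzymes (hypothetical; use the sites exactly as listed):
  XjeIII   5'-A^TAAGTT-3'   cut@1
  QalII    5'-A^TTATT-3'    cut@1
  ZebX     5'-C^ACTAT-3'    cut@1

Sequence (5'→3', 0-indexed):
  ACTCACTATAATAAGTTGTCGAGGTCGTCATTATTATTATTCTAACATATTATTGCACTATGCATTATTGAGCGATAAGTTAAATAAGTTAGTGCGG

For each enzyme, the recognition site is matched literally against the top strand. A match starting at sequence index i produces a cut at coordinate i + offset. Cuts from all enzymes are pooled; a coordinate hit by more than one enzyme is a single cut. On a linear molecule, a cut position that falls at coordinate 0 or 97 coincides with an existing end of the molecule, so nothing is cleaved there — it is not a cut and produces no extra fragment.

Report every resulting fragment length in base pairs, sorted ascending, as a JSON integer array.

[3,3,4,7,7,8,9,11,13,13,19]

Per-enzyme occurrences:
  XjeIII (ATAAGTT, off=1): starts [10, 74, 83] → cuts [11, 75, 84]
  QalII (ATTATT, off=1): starts [29, 32, 35, 48, 63] → cuts [30, 33, 36, 49, 64]
  ZebX (CACTAT, off=1): starts [3, 55] → cuts [4, 56]

All cut coordinates (distinct, sorted): [4, 11, 30, 33, 36, 49, 56, 64, 75, 84]

Fragments:
  [0,4): 4 bp
  [4,11): 7 bp
  [11,30): 19 bp
  [30,33): 3 bp
  [33,36): 3 bp
  [36,49): 13 bp
  [49,56): 7 bp
  [56,64): 8 bp
  [64,75): 11 bp
  [75,84): 9 bp
  [84,97): 13 bp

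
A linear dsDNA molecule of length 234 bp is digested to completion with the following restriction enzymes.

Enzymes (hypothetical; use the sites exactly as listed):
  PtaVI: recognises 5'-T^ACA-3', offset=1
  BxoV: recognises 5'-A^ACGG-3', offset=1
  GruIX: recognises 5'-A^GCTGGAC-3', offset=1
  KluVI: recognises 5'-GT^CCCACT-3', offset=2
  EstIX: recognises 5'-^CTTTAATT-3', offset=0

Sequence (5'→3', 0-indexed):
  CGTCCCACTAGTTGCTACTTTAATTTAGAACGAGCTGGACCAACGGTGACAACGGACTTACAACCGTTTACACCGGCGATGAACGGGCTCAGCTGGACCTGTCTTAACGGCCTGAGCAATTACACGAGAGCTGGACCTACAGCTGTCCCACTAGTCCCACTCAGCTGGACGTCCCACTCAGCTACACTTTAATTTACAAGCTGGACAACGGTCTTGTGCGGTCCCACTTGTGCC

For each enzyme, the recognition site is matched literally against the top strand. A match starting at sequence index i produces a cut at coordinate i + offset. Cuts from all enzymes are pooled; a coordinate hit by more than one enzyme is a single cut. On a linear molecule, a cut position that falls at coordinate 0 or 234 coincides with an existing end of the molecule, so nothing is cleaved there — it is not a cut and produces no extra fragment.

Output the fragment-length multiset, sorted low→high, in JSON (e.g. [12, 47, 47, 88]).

Per-enzyme occurrences:
  PtaVI TACA/1: at [58, 68, 120, 137, 182, 194] ⇒ [59, 69, 121, 138, 183, 195]
  BxoV AACGG/1: at [41, 50, 81, 105, 206] ⇒ [42, 51, 82, 106, 207]
  GruIX AGCTGGAC/1: at [32, 90, 128, 162, 198] ⇒ [33, 91, 129, 163, 199]
  KluVI GTCCCACT/2: at [1, 144, 153, 170, 220] ⇒ [3, 146, 155, 172, 222]
  EstIX CTTTAATT/0: at [17, 186] ⇒ [17, 186]

Pooled cuts: [3, 17, 33, 42, 51, 59, 69, 82, 91, 106, 121, 129, 138, 146, 155, 163, 172, 183, 186, 195, 199, 207, 222]

Fragments:
  [0,3): 3 bp
  [3,17): 14 bp
  [17,33): 16 bp
  [33,42): 9 bp
  [42,51): 9 bp
  [51,59): 8 bp
  [59,69): 10 bp
  [69,82): 13 bp
  [82,91): 9 bp
  [91,106): 15 bp
  [106,121): 15 bp
  [121,129): 8 bp
  [129,138): 9 bp
  [138,146): 8 bp
  [146,155): 9 bp
  [155,163): 8 bp
  [163,172): 9 bp
  [172,183): 11 bp
  [183,186): 3 bp
  [186,195): 9 bp
  [195,199): 4 bp
  [199,207): 8 bp
  [207,222): 15 bp
  [222,234): 12 bp

[3,3,4,8,8,8,8,8,9,9,9,9,9,9,9,10,11,12,13,14,15,15,15,16]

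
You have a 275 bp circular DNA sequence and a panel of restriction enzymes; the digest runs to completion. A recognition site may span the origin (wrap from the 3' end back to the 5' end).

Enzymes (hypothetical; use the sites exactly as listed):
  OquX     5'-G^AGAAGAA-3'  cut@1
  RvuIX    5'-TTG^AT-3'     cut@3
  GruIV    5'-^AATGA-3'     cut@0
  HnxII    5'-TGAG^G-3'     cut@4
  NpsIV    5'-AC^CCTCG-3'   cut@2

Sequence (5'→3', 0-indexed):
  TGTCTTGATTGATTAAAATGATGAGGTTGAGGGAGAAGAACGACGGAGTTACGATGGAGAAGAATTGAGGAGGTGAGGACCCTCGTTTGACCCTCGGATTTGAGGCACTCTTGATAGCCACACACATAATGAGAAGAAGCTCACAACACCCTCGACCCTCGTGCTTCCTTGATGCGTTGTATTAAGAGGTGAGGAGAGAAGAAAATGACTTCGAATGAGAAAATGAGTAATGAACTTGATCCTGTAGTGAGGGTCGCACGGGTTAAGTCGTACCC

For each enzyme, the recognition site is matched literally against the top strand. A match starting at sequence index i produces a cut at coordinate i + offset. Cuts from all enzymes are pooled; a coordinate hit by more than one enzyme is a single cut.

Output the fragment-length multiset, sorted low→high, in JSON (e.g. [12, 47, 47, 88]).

Scan for sites:
  OquX (GAGAAGAA, off=1): starts [32, 56, 130, 195] → cuts [33, 57, 131, 196]
  RvuIX (TTGAT, off=3): starts [4, 8, 110, 168, 235] → cuts [7, 11, 113, 171, 238]
  GruIV (AATGA, off=0): starts [16, 127, 203, 213, 221, 228] → cuts [16, 127, 203, 213, 221, 228]
  HnxII (TGAGG, off=4): starts [21, 27, 65, 73, 100, 189, 247] → cuts [25, 31, 69, 77, 104, 193, 251]
  NpsIV (ACCCTCG, off=2): starts [78, 89, 147, 154] → cuts [80, 91, 149, 156]

Pooled cuts: [7, 11, 16, 25, 31, 33, 57, 69, 77, 80, 91, 104, 113, 127, 131, 149, 156, 171, 193, 196, 203, 213, 221, 228, 238, 251]

Fragment lengths:
  7→11: 4 bp
  11→16: 5 bp
  16→25: 9 bp
  25→31: 6 bp
  31→33: 2 bp
  33→57: 24 bp
  57→69: 12 bp
  69→77: 8 bp
  77→80: 3 bp
  80→91: 11 bp
  91→104: 13 bp
  104→113: 9 bp
  113→127: 14 bp
  127→131: 4 bp
  131→149: 18 bp
  149→156: 7 bp
  156→171: 15 bp
  171→193: 22 bp
  193→196: 3 bp
  196→203: 7 bp
  203→213: 10 bp
  213→221: 8 bp
  221→228: 7 bp
  228→238: 10 bp
  238→251: 13 bp
  251→7 (wrap): 275-251+7 = 31 bp

[2,3,3,4,4,5,6,7,7,7,8,8,9,9,10,10,11,12,13,13,14,15,18,22,24,31]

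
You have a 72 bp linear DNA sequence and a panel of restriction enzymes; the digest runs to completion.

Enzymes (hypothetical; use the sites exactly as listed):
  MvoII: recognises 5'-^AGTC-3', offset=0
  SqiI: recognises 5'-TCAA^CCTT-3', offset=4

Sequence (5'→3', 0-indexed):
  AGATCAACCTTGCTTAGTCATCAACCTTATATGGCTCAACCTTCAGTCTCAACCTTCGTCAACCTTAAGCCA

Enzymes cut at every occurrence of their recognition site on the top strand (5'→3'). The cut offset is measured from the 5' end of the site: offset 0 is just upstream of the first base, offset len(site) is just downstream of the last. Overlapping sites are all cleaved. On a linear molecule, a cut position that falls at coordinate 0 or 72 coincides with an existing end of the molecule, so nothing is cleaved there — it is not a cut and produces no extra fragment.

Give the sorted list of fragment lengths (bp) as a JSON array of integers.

[5,7,8,8,9,10,10,15]

Scan for sites:
  MvoII (AGTC, off=0): starts [15, 44] → cuts [15, 44]
  SqiI (TCAACCTT, off=4): starts [3, 20, 35, 48, 58] → cuts [7, 24, 39, 52, 62]

Pooled cuts: [7, 15, 24, 39, 44, 52, 62]

Fragment lengths:
  [0,7): 7 bp
  [7,15): 8 bp
  [15,24): 9 bp
  [24,39): 15 bp
  [39,44): 5 bp
  [44,52): 8 bp
  [52,62): 10 bp
  [62,72): 10 bp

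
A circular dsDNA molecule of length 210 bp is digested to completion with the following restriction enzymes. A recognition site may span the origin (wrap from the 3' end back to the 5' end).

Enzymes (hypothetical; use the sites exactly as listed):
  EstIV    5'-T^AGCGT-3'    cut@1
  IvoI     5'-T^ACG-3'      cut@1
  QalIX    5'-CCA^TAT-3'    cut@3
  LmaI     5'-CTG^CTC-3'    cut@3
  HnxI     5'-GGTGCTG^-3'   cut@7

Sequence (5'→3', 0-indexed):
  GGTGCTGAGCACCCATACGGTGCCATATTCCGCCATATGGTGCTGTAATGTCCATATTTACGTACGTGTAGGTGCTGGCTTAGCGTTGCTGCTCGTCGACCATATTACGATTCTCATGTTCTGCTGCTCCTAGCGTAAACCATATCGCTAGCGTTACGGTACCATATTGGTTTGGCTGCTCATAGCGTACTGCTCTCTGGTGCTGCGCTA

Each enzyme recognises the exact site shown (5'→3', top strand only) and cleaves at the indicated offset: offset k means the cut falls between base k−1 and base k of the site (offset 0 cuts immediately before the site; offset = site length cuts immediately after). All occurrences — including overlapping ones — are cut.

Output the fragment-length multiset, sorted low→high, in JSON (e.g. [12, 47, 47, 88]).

Site scan:
  EstIV (TAGCGT, off=1): starts [80, 130, 148, 182] → cuts [81, 131, 149, 183]
  IvoI (TACG, off=1): starts [15, 58, 62, 105, 154] → cuts [16, 59, 63, 106, 155]
  QalIX (CCATAT, off=3): starts [22, 32, 51, 99, 139, 161] → cuts [25, 35, 54, 102, 142, 164]
  LmaI (CTGCTC, off=3): starts [88, 123, 175, 189] → cuts [91, 126, 178, 192]
  HnxI (GGTGCTG, off=7): starts [0, 38, 70, 198] → cuts [7, 45, 77, 205]

All cut coordinates (distinct, sorted): [7, 16, 25, 35, 45, 54, 59, 63, 77, 81, 91, 102, 106, 126, 131, 142, 149, 155, 164, 178, 183, 192, 205]

Fragment lengths:
  7→16: 9 bp
  16→25: 9 bp
  25→35: 10 bp
  35→45: 10 bp
  45→54: 9 bp
  54→59: 5 bp
  59→63: 4 bp
  63→77: 14 bp
  77→81: 4 bp
  81→91: 10 bp
  91→102: 11 bp
  102→106: 4 bp
  106→126: 20 bp
  126→131: 5 bp
  131→142: 11 bp
  142→149: 7 bp
  149→155: 6 bp
  155→164: 9 bp
  164→178: 14 bp
  178→183: 5 bp
  183→192: 9 bp
  192→205: 13 bp
  205→7 (wrap): 210-205+7 = 12 bp

[4,4,4,5,5,5,6,7,9,9,9,9,9,10,10,10,11,11,12,13,14,14,20]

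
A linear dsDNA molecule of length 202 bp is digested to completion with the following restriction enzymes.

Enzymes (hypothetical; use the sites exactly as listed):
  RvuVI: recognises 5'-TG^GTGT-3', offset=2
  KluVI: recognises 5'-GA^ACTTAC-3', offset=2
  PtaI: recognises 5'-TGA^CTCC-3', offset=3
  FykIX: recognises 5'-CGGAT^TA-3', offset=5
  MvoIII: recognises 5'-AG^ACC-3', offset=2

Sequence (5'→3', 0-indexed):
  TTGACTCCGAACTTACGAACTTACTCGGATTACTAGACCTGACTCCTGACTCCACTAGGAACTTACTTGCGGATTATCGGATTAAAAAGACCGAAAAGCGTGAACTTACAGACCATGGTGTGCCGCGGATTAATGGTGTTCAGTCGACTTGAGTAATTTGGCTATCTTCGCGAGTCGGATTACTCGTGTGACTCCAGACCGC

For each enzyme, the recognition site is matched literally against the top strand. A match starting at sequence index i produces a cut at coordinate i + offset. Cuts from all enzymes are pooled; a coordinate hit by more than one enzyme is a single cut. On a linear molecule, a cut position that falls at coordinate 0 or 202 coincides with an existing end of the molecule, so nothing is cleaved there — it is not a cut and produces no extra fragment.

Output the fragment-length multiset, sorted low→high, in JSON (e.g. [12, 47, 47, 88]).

Per-enzyme occurrences:
  RvuVI TGGTGT/2: at [115, 133] ⇒ [117, 135]
  KluVI GAACTTAC/2: at [8, 16, 58, 101] ⇒ [10, 18, 60, 103]
  PtaI TGACTCC/3: at [1, 39, 46, 188] ⇒ [4, 42, 49, 191]
  FykIX CGGATTA/5: at [25, 69, 77, 125, 175] ⇒ [30, 74, 82, 130, 180]
  MvoIII AGACC/2: at [34, 87, 109, 195] ⇒ [36, 89, 111, 197]

Pooled cuts: [4, 10, 18, 30, 36, 42, 49, 60, 74, 82, 89, 103, 111, 117, 130, 135, 180, 191, 197]

Fragments:
  [0,4): 4 bp
  [4,10): 6 bp
  [10,18): 8 bp
  [18,30): 12 bp
  [30,36): 6 bp
  [36,42): 6 bp
  [42,49): 7 bp
  [49,60): 11 bp
  [60,74): 14 bp
  [74,82): 8 bp
  [82,89): 7 bp
  [89,103): 14 bp
  [103,111): 8 bp
  [111,117): 6 bp
  [117,130): 13 bp
  [130,135): 5 bp
  [135,180): 45 bp
  [180,191): 11 bp
  [191,197): 6 bp
  [197,202): 5 bp

[4,5,5,6,6,6,6,6,7,7,8,8,8,11,11,12,13,14,14,45]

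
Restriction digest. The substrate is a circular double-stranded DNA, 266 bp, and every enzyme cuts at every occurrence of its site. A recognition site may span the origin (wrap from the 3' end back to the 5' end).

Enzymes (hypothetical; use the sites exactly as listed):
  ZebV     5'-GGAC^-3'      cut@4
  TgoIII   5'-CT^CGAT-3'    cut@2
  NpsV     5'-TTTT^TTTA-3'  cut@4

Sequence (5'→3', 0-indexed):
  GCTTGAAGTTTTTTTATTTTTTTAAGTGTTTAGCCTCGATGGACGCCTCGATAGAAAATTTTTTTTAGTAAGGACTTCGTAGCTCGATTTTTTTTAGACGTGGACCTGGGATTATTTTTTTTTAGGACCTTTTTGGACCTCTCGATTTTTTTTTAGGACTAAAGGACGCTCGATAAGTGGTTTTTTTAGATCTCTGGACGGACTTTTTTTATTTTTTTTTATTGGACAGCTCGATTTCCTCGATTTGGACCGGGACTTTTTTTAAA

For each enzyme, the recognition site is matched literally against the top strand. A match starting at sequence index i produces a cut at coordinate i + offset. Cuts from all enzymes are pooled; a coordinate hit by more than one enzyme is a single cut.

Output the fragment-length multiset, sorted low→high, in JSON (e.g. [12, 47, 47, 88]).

Scan for sites:
  ZebV GGAC/4: at [40, 71, 101, 124, 134, 155, 163, 195, 199, 223, 246, 252] ⇒ [44, 75, 105, 128, 138, 159, 167, 199, 203, 227, 250, 256]
  TgoIII CTCGAT/2: at [34, 46, 82, 140, 168, 229, 238] ⇒ [36, 48, 84, 142, 170, 231, 240]
  NpsV TTTTTTTA/4: at [8, 16, 59, 88, 116, 147, 180, 203, 213, 256] ⇒ [12, 20, 63, 92, 120, 151, 184, 207, 217, 260]

Pooled cuts: [12, 20, 36, 44, 48, 63, 75, 84, 92, 105, 120, 128, 138, 142, 151, 159, 167, 170, 184, 199, 203, 207, 217, 227, 231, 240, 250, 256, 260]

Fragment lengths:
  12→20: 8 bp
  20→36: 16 bp
  36→44: 8 bp
  44→48: 4 bp
  48→63: 15 bp
  63→75: 12 bp
  75→84: 9 bp
  84→92: 8 bp
  92→105: 13 bp
  105→120: 15 bp
  120→128: 8 bp
  128→138: 10 bp
  138→142: 4 bp
  142→151: 9 bp
  151→159: 8 bp
  159→167: 8 bp
  167→170: 3 bp
  170→184: 14 bp
  184→199: 15 bp
  199→203: 4 bp
  203→207: 4 bp
  207→217: 10 bp
  217→227: 10 bp
  227→231: 4 bp
  231→240: 9 bp
  240→250: 10 bp
  250→256: 6 bp
  256→260: 4 bp
  260→12 (wrap): 266-260+12 = 18 bp

[3,4,4,4,4,4,4,6,8,8,8,8,8,8,9,9,9,10,10,10,10,12,13,14,15,15,15,16,18]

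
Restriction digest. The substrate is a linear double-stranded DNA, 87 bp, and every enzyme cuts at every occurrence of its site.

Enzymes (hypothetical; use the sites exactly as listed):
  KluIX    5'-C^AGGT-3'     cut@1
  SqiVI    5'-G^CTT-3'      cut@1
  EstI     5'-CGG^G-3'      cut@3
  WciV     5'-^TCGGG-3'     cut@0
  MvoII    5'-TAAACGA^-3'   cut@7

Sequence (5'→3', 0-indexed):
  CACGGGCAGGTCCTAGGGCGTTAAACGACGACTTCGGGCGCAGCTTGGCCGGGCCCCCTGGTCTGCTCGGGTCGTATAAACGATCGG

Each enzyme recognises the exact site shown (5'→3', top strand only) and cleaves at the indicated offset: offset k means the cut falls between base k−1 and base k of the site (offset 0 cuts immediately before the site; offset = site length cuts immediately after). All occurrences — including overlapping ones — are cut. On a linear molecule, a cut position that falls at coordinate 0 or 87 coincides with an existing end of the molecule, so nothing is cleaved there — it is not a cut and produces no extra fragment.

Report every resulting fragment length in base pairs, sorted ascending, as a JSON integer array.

Per-enzyme occurrences:
  KluIX CAGGT/1: at [6] ⇒ [7]
  SqiVI GCTT/1: at [42] ⇒ [43]
  EstI CGGG/3: at [2, 34, 49, 67] ⇒ [5, 37, 52, 70]
  WciV TCGGG/0: at [33, 66] ⇒ [33, 66]
  MvoII TAAACGA/7: at [21, 76] ⇒ [28, 83]

Pooled cuts: [5, 7, 28, 33, 37, 43, 52, 66, 70, 83]

Fragment lengths:
  [0,5): 5 bp
  [5,7): 2 bp
  [7,28): 21 bp
  [28,33): 5 bp
  [33,37): 4 bp
  [37,43): 6 bp
  [43,52): 9 bp
  [52,66): 14 bp
  [66,70): 4 bp
  [70,83): 13 bp
  [83,87): 4 bp

[2,4,4,4,5,5,6,9,13,14,21]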